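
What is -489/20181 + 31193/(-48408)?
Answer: -217725815/325640616 ≈ -0.66861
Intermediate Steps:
-489/20181 + 31193/(-48408) = -489*1/20181 + 31193*(-1/48408) = -163/6727 - 31193/48408 = -217725815/325640616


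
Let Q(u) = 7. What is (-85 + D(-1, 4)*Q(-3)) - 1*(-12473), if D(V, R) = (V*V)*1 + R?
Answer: 12423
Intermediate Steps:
D(V, R) = R + V² (D(V, R) = V²*1 + R = V² + R = R + V²)
(-85 + D(-1, 4)*Q(-3)) - 1*(-12473) = (-85 + (4 + (-1)²)*7) - 1*(-12473) = (-85 + (4 + 1)*7) + 12473 = (-85 + 5*7) + 12473 = (-85 + 35) + 12473 = -50 + 12473 = 12423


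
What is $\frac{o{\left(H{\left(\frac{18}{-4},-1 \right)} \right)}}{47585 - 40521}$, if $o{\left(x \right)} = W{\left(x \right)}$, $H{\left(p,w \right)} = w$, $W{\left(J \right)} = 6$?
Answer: $\frac{3}{3532} \approx 0.00084938$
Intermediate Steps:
$o{\left(x \right)} = 6$
$\frac{o{\left(H{\left(\frac{18}{-4},-1 \right)} \right)}}{47585 - 40521} = \frac{6}{47585 - 40521} = \frac{6}{7064} = 6 \cdot \frac{1}{7064} = \frac{3}{3532}$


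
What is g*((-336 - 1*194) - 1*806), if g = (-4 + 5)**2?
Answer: -1336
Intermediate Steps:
g = 1 (g = 1**2 = 1)
g*((-336 - 1*194) - 1*806) = 1*((-336 - 1*194) - 1*806) = 1*((-336 - 194) - 806) = 1*(-530 - 806) = 1*(-1336) = -1336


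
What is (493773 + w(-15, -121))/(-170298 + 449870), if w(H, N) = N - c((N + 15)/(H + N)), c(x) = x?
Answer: 33568283/19010896 ≈ 1.7657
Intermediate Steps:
w(H, N) = N - (15 + N)/(H + N) (w(H, N) = N - (N + 15)/(H + N) = N - (15 + N)/(H + N))
(493773 + w(-15, -121))/(-170298 + 449870) = (493773 + (-15 - 1*(-121) - 121*(-15 - 121))/(-15 - 121))/(-170298 + 449870) = (493773 + (-15 + 121 - 121*(-136))/(-136))/279572 = (493773 - (-15 + 121 + 16456)/136)*(1/279572) = (493773 - 1/136*16562)*(1/279572) = (493773 - 8281/68)*(1/279572) = (33568283/68)*(1/279572) = 33568283/19010896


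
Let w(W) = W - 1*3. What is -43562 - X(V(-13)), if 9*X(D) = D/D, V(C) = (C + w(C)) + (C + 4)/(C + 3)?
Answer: -392059/9 ≈ -43562.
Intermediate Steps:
w(W) = -3 + W (w(W) = W - 3 = -3 + W)
V(C) = -3 + 2*C + (4 + C)/(3 + C) (V(C) = (C + (-3 + C)) + (C + 4)/(C + 3) = (-3 + 2*C) + (4 + C)/(3 + C) = -3 + 2*C + (4 + C)/(3 + C))
X(D) = ⅑ (X(D) = (D/D)/9 = (⅑)*1 = ⅑)
-43562 - X(V(-13)) = -43562 - 1*⅑ = -43562 - ⅑ = -392059/9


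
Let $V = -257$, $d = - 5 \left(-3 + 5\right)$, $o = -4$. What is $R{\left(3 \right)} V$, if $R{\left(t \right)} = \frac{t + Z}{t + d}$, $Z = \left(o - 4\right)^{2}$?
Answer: $\frac{17219}{7} \approx 2459.9$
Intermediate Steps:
$d = -10$ ($d = \left(-5\right) 2 = -10$)
$Z = 64$ ($Z = \left(-4 - 4\right)^{2} = \left(-8\right)^{2} = 64$)
$R{\left(t \right)} = \frac{64 + t}{-10 + t}$ ($R{\left(t \right)} = \frac{t + 64}{t - 10} = \frac{64 + t}{-10 + t}$)
$R{\left(3 \right)} V = \frac{64 + 3}{-10 + 3} \left(-257\right) = \frac{1}{-7} \cdot 67 \left(-257\right) = \left(- \frac{1}{7}\right) 67 \left(-257\right) = \left(- \frac{67}{7}\right) \left(-257\right) = \frac{17219}{7}$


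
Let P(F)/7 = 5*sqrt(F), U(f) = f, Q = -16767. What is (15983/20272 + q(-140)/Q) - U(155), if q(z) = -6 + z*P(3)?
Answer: -17472162709/113300208 + 4900*sqrt(3)/16767 ≈ -153.71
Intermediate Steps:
P(F) = 35*sqrt(F) (P(F) = 7*(5*sqrt(F)) = 35*sqrt(F))
q(z) = -6 + 35*z*sqrt(3) (q(z) = -6 + z*(35*sqrt(3)) = -6 + 35*z*sqrt(3))
(15983/20272 + q(-140)/Q) - U(155) = (15983/20272 + (-6 + 35*(-140)*sqrt(3))/(-16767)) - 1*155 = (15983*(1/20272) + (-6 - 4900*sqrt(3))*(-1/16767)) - 155 = (15983/20272 + (2/5589 + 4900*sqrt(3)/16767)) - 155 = (89369531/113300208 + 4900*sqrt(3)/16767) - 155 = -17472162709/113300208 + 4900*sqrt(3)/16767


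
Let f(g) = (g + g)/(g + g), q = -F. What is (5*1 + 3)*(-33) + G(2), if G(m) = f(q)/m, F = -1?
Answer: -527/2 ≈ -263.50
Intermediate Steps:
q = 1 (q = -1*(-1) = 1)
f(g) = 1 (f(g) = (2*g)/((2*g)) = (2*g)*(1/(2*g)) = 1)
G(m) = 1/m
(5*1 + 3)*(-33) + G(2) = (5*1 + 3)*(-33) + 1/2 = (5 + 3)*(-33) + 1/2 = 8*(-33) + 1/2 = -264 + 1/2 = -527/2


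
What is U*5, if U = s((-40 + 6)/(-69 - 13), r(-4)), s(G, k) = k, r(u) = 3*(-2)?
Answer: -30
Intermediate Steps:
r(u) = -6
U = -6
U*5 = -6*5 = -30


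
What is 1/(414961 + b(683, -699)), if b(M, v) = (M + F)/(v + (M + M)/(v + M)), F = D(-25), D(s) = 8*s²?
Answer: 6275/2603834811 ≈ 2.4099e-6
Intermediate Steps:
F = 5000 (F = 8*(-25)² = 8*625 = 5000)
b(M, v) = (5000 + M)/(v + 2*M/(M + v)) (b(M, v) = (M + 5000)/(v + (M + M)/(v + M)) = (5000 + M)/(v + (2*M)/(M + v)) = (5000 + M)/(v + 2*M/(M + v)))
1/(414961 + b(683, -699)) = 1/(414961 + (683² + 5000*683 + 5000*(-699) + 683*(-699))/((-699)² + 2*683 + 683*(-699))) = 1/(414961 + (466489 + 3415000 - 3495000 - 477417)/(488601 + 1366 - 477417)) = 1/(414961 - 90928/12550) = 1/(414961 + (1/12550)*(-90928)) = 1/(414961 - 45464/6275) = 1/(2603834811/6275) = 6275/2603834811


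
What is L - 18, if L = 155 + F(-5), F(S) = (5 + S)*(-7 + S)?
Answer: 137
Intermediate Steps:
F(S) = (-7 + S)*(5 + S)
L = 155 (L = 155 + (-35 + (-5)² - 2*(-5)) = 155 + (-35 + 25 + 10) = 155 + 0 = 155)
L - 18 = 155 - 18 = 137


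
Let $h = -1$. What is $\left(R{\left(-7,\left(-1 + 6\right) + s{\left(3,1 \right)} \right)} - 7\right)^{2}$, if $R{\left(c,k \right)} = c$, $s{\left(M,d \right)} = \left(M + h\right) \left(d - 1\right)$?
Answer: $196$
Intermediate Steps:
$s{\left(M,d \right)} = \left(-1 + M\right) \left(-1 + d\right)$ ($s{\left(M,d \right)} = \left(M - 1\right) \left(d - 1\right) = \left(-1 + M\right) \left(-1 + d\right)$)
$\left(R{\left(-7,\left(-1 + 6\right) + s{\left(3,1 \right)} \right)} - 7\right)^{2} = \left(-7 - 7\right)^{2} = \left(-14\right)^{2} = 196$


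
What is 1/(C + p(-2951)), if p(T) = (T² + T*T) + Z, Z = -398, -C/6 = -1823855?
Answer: 1/28359534 ≈ 3.5262e-8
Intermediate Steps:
C = 10943130 (C = -6*(-1823855) = 10943130)
p(T) = -398 + 2*T² (p(T) = (T² + T*T) - 398 = (T² + T²) - 398 = 2*T² - 398 = -398 + 2*T²)
1/(C + p(-2951)) = 1/(10943130 + (-398 + 2*(-2951)²)) = 1/(10943130 + (-398 + 2*8708401)) = 1/(10943130 + (-398 + 17416802)) = 1/(10943130 + 17416404) = 1/28359534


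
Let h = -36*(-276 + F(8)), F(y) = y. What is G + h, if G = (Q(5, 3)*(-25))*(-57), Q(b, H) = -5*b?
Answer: -25977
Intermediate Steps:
G = -35625 (G = (-5*5*(-25))*(-57) = -25*(-25)*(-57) = 625*(-57) = -35625)
h = 9648 (h = -36*(-276 + 8) = -36*(-268) = 9648)
G + h = -35625 + 9648 = -25977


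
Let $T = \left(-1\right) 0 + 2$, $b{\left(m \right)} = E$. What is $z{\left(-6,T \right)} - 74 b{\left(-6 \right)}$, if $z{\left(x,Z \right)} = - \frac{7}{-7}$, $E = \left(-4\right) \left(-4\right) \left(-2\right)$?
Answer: $2369$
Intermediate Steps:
$E = -32$ ($E = 16 \left(-2\right) = -32$)
$b{\left(m \right)} = -32$
$T = 2$ ($T = 0 + 2 = 2$)
$z{\left(x,Z \right)} = 1$ ($z{\left(x,Z \right)} = \left(-7\right) \left(- \frac{1}{7}\right) = 1$)
$z{\left(-6,T \right)} - 74 b{\left(-6 \right)} = 1 - -2368 = 1 + 2368 = 2369$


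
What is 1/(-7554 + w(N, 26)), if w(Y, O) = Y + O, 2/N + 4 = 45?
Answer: -41/308646 ≈ -0.00013284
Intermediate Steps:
N = 2/41 (N = 2/(-4 + 45) = 2/41 ≈ 0.048781)
w(Y, O) = O + Y
1/(-7554 + w(N, 26)) = 1/(-7554 + (26 + 2/41)) = 1/(-7554 + 1068/41) = 1/(-308646/41) = -41/308646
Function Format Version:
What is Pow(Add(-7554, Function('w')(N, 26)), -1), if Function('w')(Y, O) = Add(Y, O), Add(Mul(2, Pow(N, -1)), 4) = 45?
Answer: Rational(-41, 308646) ≈ -0.00013284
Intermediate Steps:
N = Rational(2, 41) (N = Mul(2, Pow(Add(-4, 45), -1)) = Mul(2, Pow(41, -1)) = Mul(2, Rational(1, 41)) = Rational(2, 41) ≈ 0.048781)
Function('w')(Y, O) = Add(O, Y)
Pow(Add(-7554, Function('w')(N, 26)), -1) = Pow(Add(-7554, Add(26, Rational(2, 41))), -1) = Pow(Add(-7554, Rational(1068, 41)), -1) = Pow(Rational(-308646, 41), -1) = Rational(-41, 308646)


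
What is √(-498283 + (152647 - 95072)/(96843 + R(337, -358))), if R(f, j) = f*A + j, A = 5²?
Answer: I*√219366020887962/20982 ≈ 705.89*I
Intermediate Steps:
A = 25
R(f, j) = j + 25*f (R(f, j) = f*25 + j = 25*f + j = j + 25*f)
√(-498283 + (152647 - 95072)/(96843 + R(337, -358))) = √(-498283 + (152647 - 95072)/(96843 + (-358 + 25*337))) = √(-498283 + 57575/(96843 + (-358 + 8425))) = √(-498283 + 57575/(96843 + 8067)) = √(-498283 + 57575/104910) = √(-498283 + 57575*(1/104910)) = √(-498283 + 11515/20982) = √(-10454962391/20982) = I*√219366020887962/20982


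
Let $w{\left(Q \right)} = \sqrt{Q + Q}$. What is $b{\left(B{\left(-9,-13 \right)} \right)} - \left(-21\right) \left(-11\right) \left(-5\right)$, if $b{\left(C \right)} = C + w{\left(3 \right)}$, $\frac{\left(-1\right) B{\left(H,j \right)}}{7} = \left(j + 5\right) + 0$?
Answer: $1211 + \sqrt{6} \approx 1213.4$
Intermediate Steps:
$B{\left(H,j \right)} = -35 - 7 j$ ($B{\left(H,j \right)} = - 7 \left(\left(j + 5\right) + 0\right) = - 7 \left(\left(5 + j\right) + 0\right) = - 7 \left(5 + j\right) = -35 - 7 j$)
$w{\left(Q \right)} = \sqrt{2} \sqrt{Q}$ ($w{\left(Q \right)} = \sqrt{2 Q} = \sqrt{2} \sqrt{Q}$)
$b{\left(C \right)} = C + \sqrt{6}$ ($b{\left(C \right)} = C + \sqrt{2} \sqrt{3} = C + \sqrt{6}$)
$b{\left(B{\left(-9,-13 \right)} \right)} - \left(-21\right) \left(-11\right) \left(-5\right) = \left(\left(-35 - -91\right) + \sqrt{6}\right) - \left(-21\right) \left(-11\right) \left(-5\right) = \left(\left(-35 + 91\right) + \sqrt{6}\right) - 231 \left(-5\right) = \left(56 + \sqrt{6}\right) - -1155 = \left(56 + \sqrt{6}\right) + 1155 = 1211 + \sqrt{6}$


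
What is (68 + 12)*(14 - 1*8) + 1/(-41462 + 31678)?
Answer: 4696319/9784 ≈ 480.00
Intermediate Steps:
(68 + 12)*(14 - 1*8) + 1/(-41462 + 31678) = 80*(14 - 8) + 1/(-9784) = 80*6 - 1/9784 = 480 - 1/9784 = 4696319/9784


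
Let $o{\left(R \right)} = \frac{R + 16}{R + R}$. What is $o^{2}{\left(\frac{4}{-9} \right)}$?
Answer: $\frac{1225}{4} \approx 306.25$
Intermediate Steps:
$o{\left(R \right)} = \frac{16 + R}{2 R}$
$o^{2}{\left(\frac{4}{-9} \right)} = \left(\frac{16 + \frac{4}{-9}}{2 \frac{4}{-9}}\right)^{2} = \left(\frac{16 + 4 \left(- \frac{1}{9}\right)}{2 \cdot 4 \left(- \frac{1}{9}\right)}\right)^{2} = \left(\frac{16 - \frac{4}{9}}{2 \left(- \frac{4}{9}\right)}\right)^{2} = \left(\frac{1}{2} \left(- \frac{9}{4}\right) \frac{140}{9}\right)^{2} = \left(- \frac{35}{2}\right)^{2} = \frac{1225}{4}$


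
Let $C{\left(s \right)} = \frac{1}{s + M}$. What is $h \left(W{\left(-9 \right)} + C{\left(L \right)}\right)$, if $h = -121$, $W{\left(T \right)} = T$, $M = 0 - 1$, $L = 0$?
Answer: $1210$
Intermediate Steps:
$M = -1$
$C{\left(s \right)} = \frac{1}{-1 + s}$ ($C{\left(s \right)} = \frac{1}{s - 1} = \frac{1}{-1 + s}$)
$h \left(W{\left(-9 \right)} + C{\left(L \right)}\right) = - 121 \left(-9 + \frac{1}{-1 + 0}\right) = - 121 \left(-9 + \frac{1}{-1}\right) = - 121 \left(-9 - 1\right) = \left(-121\right) \left(-10\right) = 1210$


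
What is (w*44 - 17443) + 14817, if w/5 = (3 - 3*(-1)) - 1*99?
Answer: -23086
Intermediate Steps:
w = -465 (w = 5*((3 - 3*(-1)) - 1*99) = 5*((3 + 3) - 99) = 5*(6 - 99) = 5*(-93) = -465)
(w*44 - 17443) + 14817 = (-465*44 - 17443) + 14817 = (-20460 - 17443) + 14817 = -37903 + 14817 = -23086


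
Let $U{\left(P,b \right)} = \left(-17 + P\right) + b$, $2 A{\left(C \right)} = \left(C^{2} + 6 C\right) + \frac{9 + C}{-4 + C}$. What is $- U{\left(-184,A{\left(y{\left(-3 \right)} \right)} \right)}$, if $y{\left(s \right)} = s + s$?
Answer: $\frac{4023}{20} \approx 201.15$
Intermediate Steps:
$y{\left(s \right)} = 2 s$
$A{\left(C \right)} = \frac{C^{2}}{2} + 3 C + \frac{9 + C}{2 \left(-4 + C\right)}$ ($A{\left(C \right)} = \frac{\left(C^{2} + 6 C\right) + \frac{9 + C}{-4 + C}}{2} = \frac{C^{2} + 6 C + \frac{9 + C}{-4 + C}}{2} = \frac{C^{2}}{2} + 3 C + \frac{9 + C}{2 \left(-4 + C\right)}$)
$U{\left(P,b \right)} = -17 + P + b$
$- U{\left(-184,A{\left(y{\left(-3 \right)} \right)} \right)} = - (-17 - 184 + \frac{9 + \left(2 \left(-3\right)\right)^{3} - 23 \cdot 2 \left(-3\right) + 2 \left(2 \left(-3\right)\right)^{2}}{2 \left(-4 + 2 \left(-3\right)\right)}) = - (-17 - 184 + \frac{9 + \left(-6\right)^{3} - -138 + 2 \left(-6\right)^{2}}{2 \left(-4 - 6\right)}) = - (-17 - 184 + \frac{9 - 216 + 138 + 2 \cdot 36}{2 \left(-10\right)}) = - (-17 - 184 + \frac{1}{2} \left(- \frac{1}{10}\right) \left(9 - 216 + 138 + 72\right)) = - (-17 - 184 + \frac{1}{2} \left(- \frac{1}{10}\right) 3) = - (-17 - 184 - \frac{3}{20}) = \left(-1\right) \left(- \frac{4023}{20}\right) = \frac{4023}{20}$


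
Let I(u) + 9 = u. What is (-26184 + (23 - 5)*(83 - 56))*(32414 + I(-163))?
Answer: -828554916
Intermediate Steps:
I(u) = -9 + u
(-26184 + (23 - 5)*(83 - 56))*(32414 + I(-163)) = (-26184 + (23 - 5)*(83 - 56))*(32414 + (-9 - 163)) = (-26184 + 18*27)*(32414 - 172) = (-26184 + 486)*32242 = -25698*32242 = -828554916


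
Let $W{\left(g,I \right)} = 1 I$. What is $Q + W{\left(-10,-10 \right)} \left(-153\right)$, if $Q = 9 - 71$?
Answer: $1468$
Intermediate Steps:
$W{\left(g,I \right)} = I$
$Q = -62$ ($Q = 9 - 71 = -62$)
$Q + W{\left(-10,-10 \right)} \left(-153\right) = -62 - -1530 = -62 + 1530 = 1468$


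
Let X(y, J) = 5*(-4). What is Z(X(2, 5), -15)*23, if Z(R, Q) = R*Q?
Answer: 6900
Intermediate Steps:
X(y, J) = -20
Z(R, Q) = Q*R
Z(X(2, 5), -15)*23 = -15*(-20)*23 = 300*23 = 6900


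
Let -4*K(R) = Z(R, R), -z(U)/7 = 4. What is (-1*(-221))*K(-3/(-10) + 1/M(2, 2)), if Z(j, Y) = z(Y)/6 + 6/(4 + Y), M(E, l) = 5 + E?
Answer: 341887/1866 ≈ 183.22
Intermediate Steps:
z(U) = -28 (z(U) = -7*4 = -28)
Z(j, Y) = -14/3 + 6/(4 + Y) (Z(j, Y) = -28/6 + 6/(4 + Y) = -28*⅙ + 6/(4 + Y) = -14/3 + 6/(4 + Y))
K(R) = -(-19 - 7*R)/(6*(4 + R))
(-1*(-221))*K(-3/(-10) + 1/M(2, 2)) = (-1*(-221))*((19 + 7*(-3/(-10) + 1/(5 + 2)))/(6*(4 + (-3/(-10) + 1/(5 + 2))))) = 221*((19 + 7*(-3*(-⅒) + 1/7))/(6*(4 + (-3*(-⅒) + 1/7)))) = 221*((19 + 7*(3/10 + 1*(⅐)))/(6*(4 + (3/10 + 1*(⅐))))) = 221*((19 + 7*(3/10 + ⅐))/(6*(4 + (3/10 + ⅐)))) = 221*((19 + 7*(31/70))/(6*(4 + 31/70))) = 221*((19 + 31/10)/(6*(311/70))) = 221*((⅙)*(70/311)*(221/10)) = 221*(1547/1866) = 341887/1866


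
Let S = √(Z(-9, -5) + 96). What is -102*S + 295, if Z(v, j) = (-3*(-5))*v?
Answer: 295 - 102*I*√39 ≈ 295.0 - 636.99*I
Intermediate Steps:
Z(v, j) = 15*v
S = I*√39 (S = √(15*(-9) + 96) = √(-135 + 96) = √(-39) = I*√39 ≈ 6.245*I)
-102*S + 295 = -102*I*√39 + 295 = 295 - 102*I*√39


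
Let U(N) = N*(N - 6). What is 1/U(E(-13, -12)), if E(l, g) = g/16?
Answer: 16/81 ≈ 0.19753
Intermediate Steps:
E(l, g) = g/16 (E(l, g) = g*(1/16) = g/16)
U(N) = N*(-6 + N)
1/U(E(-13, -12)) = 1/(((1/16)*(-12))*(-6 + (1/16)*(-12))) = 1/(-3*(-6 - 3/4)/4) = 1/(-3/4*(-27/4)) = 1/(81/16) = 16/81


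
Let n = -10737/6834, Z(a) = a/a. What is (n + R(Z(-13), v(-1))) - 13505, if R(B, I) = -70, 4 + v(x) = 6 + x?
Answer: -30927429/2278 ≈ -13577.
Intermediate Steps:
Z(a) = 1
v(x) = 2 + x (v(x) = -4 + (6 + x) = 2 + x)
n = -3579/2278 (n = -10737*1/6834 = -3579/2278 ≈ -1.5711)
(n + R(Z(-13), v(-1))) - 13505 = (-3579/2278 - 70) - 13505 = -163039/2278 - 13505 = -30927429/2278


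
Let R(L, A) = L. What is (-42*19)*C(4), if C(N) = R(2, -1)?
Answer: -1596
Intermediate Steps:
C(N) = 2
(-42*19)*C(4) = -42*19*2 = -798*2 = -1596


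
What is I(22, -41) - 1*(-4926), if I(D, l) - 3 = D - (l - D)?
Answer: 5014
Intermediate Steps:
I(D, l) = 3 - l + 2*D (I(D, l) = 3 + (D - (l - D)) = 3 + (D + (D - l)) = 3 + (-l + 2*D) = 3 - l + 2*D)
I(22, -41) - 1*(-4926) = (3 - 1*(-41) + 2*22) - 1*(-4926) = (3 + 41 + 44) + 4926 = 88 + 4926 = 5014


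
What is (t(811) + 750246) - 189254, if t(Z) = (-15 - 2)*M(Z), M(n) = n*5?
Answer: 492057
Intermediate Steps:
M(n) = 5*n
t(Z) = -85*Z (t(Z) = (-15 - 2)*(5*Z) = -85*Z)
(t(811) + 750246) - 189254 = (-85*811 + 750246) - 189254 = (-68935 + 750246) - 189254 = 681311 - 189254 = 492057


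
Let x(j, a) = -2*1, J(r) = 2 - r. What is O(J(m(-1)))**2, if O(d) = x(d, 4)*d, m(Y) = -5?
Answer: 196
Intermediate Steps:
x(j, a) = -2
O(d) = -2*d
O(J(m(-1)))**2 = (-2*(2 - 1*(-5)))**2 = (-2*(2 + 5))**2 = (-2*7)**2 = (-14)**2 = 196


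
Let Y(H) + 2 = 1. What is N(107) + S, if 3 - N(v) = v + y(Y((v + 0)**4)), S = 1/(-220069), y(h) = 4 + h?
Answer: -23547384/220069 ≈ -107.00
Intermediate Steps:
Y(H) = -1 (Y(H) = -2 + 1 = -1)
S = -1/220069 ≈ -4.5440e-6
N(v) = -v (N(v) = 3 - (v + (4 - 1)) = 3 - (v + 3) = 3 - (3 + v) = 3 + (-3 - v) = -v)
N(107) + S = -1*107 - 1/220069 = -107 - 1/220069 = -23547384/220069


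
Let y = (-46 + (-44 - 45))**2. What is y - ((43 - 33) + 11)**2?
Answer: 17784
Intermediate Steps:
y = 18225 (y = (-46 - 89)**2 = (-135)**2 = 18225)
y - ((43 - 33) + 11)**2 = 18225 - ((43 - 33) + 11)**2 = 18225 - (10 + 11)**2 = 18225 - 1*21**2 = 18225 - 1*441 = 18225 - 441 = 17784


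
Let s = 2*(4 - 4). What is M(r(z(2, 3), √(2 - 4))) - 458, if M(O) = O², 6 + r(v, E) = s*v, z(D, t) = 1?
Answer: -422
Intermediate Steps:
s = 0 (s = 2*0 = 0)
r(v, E) = -6 (r(v, E) = -6 + 0*v = -6 + 0 = -6)
M(r(z(2, 3), √(2 - 4))) - 458 = (-6)² - 458 = 36 - 458 = -422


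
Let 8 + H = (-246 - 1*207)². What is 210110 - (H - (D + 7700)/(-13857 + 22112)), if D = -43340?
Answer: 8097631/1651 ≈ 4904.7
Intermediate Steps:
H = 205201 (H = -8 + (-246 - 1*207)² = -8 + (-246 - 207)² = -8 + (-453)² = -8 + 205209 = 205201)
210110 - (H - (D + 7700)/(-13857 + 22112)) = 210110 - (205201 - (-43340 + 7700)/(-13857 + 22112)) = 210110 - (205201 - (-35640)/8255) = 210110 - (205201 - 1*(-7128/1651)) = 210110 - (205201 + 7128/1651) = 210110 - 1*338793979/1651 = 210110 - 338793979/1651 = 8097631/1651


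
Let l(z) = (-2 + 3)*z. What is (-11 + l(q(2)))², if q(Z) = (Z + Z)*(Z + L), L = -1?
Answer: 49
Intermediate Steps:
q(Z) = 2*Z*(-1 + Z) (q(Z) = (Z + Z)*(Z - 1) = (2*Z)*(-1 + Z) = 2*Z*(-1 + Z))
l(z) = z (l(z) = 1*z = z)
(-11 + l(q(2)))² = (-11 + 2*2*(-1 + 2))² = (-11 + 2*2*1)² = (-11 + 4)² = (-7)² = 49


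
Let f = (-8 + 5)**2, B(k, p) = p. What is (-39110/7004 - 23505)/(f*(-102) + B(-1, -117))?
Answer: 16466813/724914 ≈ 22.716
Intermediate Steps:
f = 9 (f = (-3)**2 = 9)
(-39110/7004 - 23505)/(f*(-102) + B(-1, -117)) = (-39110/7004 - 23505)/(9*(-102) - 117) = (-39110*1/7004 - 23505)/(-918 - 117) = (-19555/3502 - 23505)/(-1035) = -82334065/3502*(-1/1035) = 16466813/724914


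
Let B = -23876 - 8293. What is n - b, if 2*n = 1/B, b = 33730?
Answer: -2170120741/64338 ≈ -33730.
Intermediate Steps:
B = -32169
n = -1/64338 (n = (½)/(-32169) = (½)*(-1/32169) = -1/64338 ≈ -1.5543e-5)
n - b = -1/64338 - 1*33730 = -1/64338 - 33730 = -2170120741/64338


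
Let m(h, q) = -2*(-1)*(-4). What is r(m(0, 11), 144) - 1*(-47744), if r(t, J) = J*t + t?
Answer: 46584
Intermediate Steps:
m(h, q) = -8 (m(h, q) = 2*(-4) = -8)
r(t, J) = t + J*t
r(m(0, 11), 144) - 1*(-47744) = -8*(1 + 144) - 1*(-47744) = -8*145 + 47744 = -1160 + 47744 = 46584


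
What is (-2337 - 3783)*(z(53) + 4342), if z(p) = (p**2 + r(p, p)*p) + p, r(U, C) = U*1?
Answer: -61279560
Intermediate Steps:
r(U, C) = U
z(p) = p + 2*p**2 (z(p) = (p**2 + p*p) + p = (p**2 + p**2) + p = 2*p**2 + p = p + 2*p**2)
(-2337 - 3783)*(z(53) + 4342) = (-2337 - 3783)*(53*(1 + 2*53) + 4342) = -6120*(53*(1 + 106) + 4342) = -6120*(53*107 + 4342) = -6120*(5671 + 4342) = -6120*10013 = -61279560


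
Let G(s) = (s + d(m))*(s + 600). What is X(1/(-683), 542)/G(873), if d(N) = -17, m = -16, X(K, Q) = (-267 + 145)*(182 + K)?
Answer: -2527535/143531084 ≈ -0.017610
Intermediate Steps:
X(K, Q) = -22204 - 122*K (X(K, Q) = -122*(182 + K) = -22204 - 122*K)
G(s) = (-17 + s)*(600 + s) (G(s) = (s - 17)*(s + 600) = (-17 + s)*(600 + s))
X(1/(-683), 542)/G(873) = (-22204 - 122/(-683))/(-10200 + 873² + 583*873) = (-22204 - 122*(-1/683))/(-10200 + 762129 + 508959) = (-22204 + 122/683)/1260888 = -15165210/683*1/1260888 = -2527535/143531084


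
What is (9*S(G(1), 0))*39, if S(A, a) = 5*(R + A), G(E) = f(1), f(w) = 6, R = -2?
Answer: 7020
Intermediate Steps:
G(E) = 6
S(A, a) = -10 + 5*A (S(A, a) = 5*(-2 + A) = -10 + 5*A)
(9*S(G(1), 0))*39 = (9*(-10 + 5*6))*39 = (9*(-10 + 30))*39 = (9*20)*39 = 180*39 = 7020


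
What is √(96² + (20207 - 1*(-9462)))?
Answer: √38885 ≈ 197.19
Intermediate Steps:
√(96² + (20207 - 1*(-9462))) = √(9216 + (20207 + 9462)) = √(9216 + 29669) = √38885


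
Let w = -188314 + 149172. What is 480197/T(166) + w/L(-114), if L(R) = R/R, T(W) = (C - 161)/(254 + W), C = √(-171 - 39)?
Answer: -4784820106/3733 - 28811820*I*√210/3733 ≈ -1.2818e+6 - 1.1185e+5*I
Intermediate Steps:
C = I*√210 (C = √(-210) = I*√210 ≈ 14.491*I)
w = -39142
T(W) = (-161 + I*√210)/(254 + W) (T(W) = (I*√210 - 161)/(254 + W) = (-161 + I*√210)/(254 + W))
L(R) = 1
480197/T(166) + w/L(-114) = 480197/(((-161 + I*√210)/(254 + 166))) - 39142/1 = 480197/(((-161 + I*√210)/420)) - 39142*1 = 480197/(((-161 + I*√210)/420)) - 39142 = 480197/(-23/60 + I*√210/420) - 39142 = -39142 + 480197/(-23/60 + I*√210/420)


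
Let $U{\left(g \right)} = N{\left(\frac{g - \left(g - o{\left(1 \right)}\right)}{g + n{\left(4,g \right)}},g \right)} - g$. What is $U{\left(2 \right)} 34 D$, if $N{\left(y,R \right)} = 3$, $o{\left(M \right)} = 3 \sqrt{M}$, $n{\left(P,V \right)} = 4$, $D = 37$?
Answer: $1258$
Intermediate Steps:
$U{\left(g \right)} = 3 - g$
$U{\left(2 \right)} 34 D = \left(3 - 2\right) 34 \cdot 37 = 1 \cdot 34 \cdot 37 = 34 \cdot 37 = 1258$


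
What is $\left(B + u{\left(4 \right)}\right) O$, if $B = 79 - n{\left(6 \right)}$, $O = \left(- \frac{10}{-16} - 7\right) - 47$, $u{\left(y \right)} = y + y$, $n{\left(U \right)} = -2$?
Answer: $- \frac{38003}{8} \approx -4750.4$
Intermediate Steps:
$u{\left(y \right)} = 2 y$
$O = - \frac{427}{8}$ ($O = \left(\left(-10\right) \left(- \frac{1}{16}\right) - 7\right) - 47 = \left(\frac{5}{8} - 7\right) - 47 = - \frac{51}{8} - 47 = - \frac{427}{8} \approx -53.375$)
$B = 81$ ($B = 79 - -2 = 79 + 2 = 81$)
$\left(B + u{\left(4 \right)}\right) O = \left(81 + 2 \cdot 4\right) \left(- \frac{427}{8}\right) = \left(81 + 8\right) \left(- \frac{427}{8}\right) = 89 \left(- \frac{427}{8}\right) = - \frac{38003}{8}$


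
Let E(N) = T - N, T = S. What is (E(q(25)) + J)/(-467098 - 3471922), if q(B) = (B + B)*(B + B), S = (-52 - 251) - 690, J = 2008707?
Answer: -1002607/1969510 ≈ -0.50906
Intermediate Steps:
S = -993 (S = -303 - 690 = -993)
T = -993
q(B) = 4*B² (q(B) = (2*B)*(2*B) = 4*B²)
E(N) = -993 - N
(E(q(25)) + J)/(-467098 - 3471922) = ((-993 - 4*25²) + 2008707)/(-467098 - 3471922) = ((-993 - 4*625) + 2008707)/(-3939020) = ((-993 - 1*2500) + 2008707)*(-1/3939020) = ((-993 - 2500) + 2008707)*(-1/3939020) = (-3493 + 2008707)*(-1/3939020) = 2005214*(-1/3939020) = -1002607/1969510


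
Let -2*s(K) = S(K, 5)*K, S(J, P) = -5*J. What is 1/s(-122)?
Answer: 1/37210 ≈ 2.6875e-5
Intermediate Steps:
s(K) = 5*K**2/2 (s(K) = -(-5*K)*K/2 = -(-5)*K**2/2 = 5*K**2/2)
1/s(-122) = 1/((5/2)*(-122)**2) = 1/((5/2)*14884) = 1/37210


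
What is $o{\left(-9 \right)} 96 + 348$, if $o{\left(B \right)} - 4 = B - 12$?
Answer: $-1284$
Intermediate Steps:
$o{\left(B \right)} = -8 + B$ ($o{\left(B \right)} = 4 + \left(B - 12\right) = 4 + \left(-12 + B\right) = -8 + B$)
$o{\left(-9 \right)} 96 + 348 = \left(-8 - 9\right) 96 + 348 = \left(-17\right) 96 + 348 = -1632 + 348 = -1284$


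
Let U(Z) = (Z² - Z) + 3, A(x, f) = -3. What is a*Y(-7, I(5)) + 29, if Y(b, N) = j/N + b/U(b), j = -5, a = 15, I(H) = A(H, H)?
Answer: 3081/59 ≈ 52.220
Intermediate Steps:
U(Z) = 3 + Z² - Z
I(H) = -3
Y(b, N) = -5/N + b/(3 + b² - b)
a*Y(-7, I(5)) + 29 = 15*(-5/(-3) - 7/(3 + (-7)² - 1*(-7))) + 29 = 15*(-5*(-⅓) - 7/(3 + 49 + 7)) + 29 = 15*(5/3 - 7/59) + 29 = 15*(274/177) + 29 = 1370/59 + 29 = 3081/59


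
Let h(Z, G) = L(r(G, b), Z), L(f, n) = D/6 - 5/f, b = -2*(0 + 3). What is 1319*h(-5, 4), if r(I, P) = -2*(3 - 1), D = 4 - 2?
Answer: 25061/12 ≈ 2088.4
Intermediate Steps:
b = -6 (b = -2*3 = -6)
D = 2
r(I, P) = -4 (r(I, P) = -2*2 = -4)
L(f, n) = ⅓ - 5/f (L(f, n) = 2/6 - 5/f = 2*(⅙) - 5/f = ⅓ - 5/f)
h(Z, G) = 19/12 (h(Z, G) = (⅓)*(-15 - 4)/(-4) = (⅓)*(-¼)*(-19) = 19/12)
1319*h(-5, 4) = 1319*(19/12) = 25061/12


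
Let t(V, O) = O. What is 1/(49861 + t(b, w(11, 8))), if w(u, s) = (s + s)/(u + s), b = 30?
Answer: 19/947375 ≈ 2.0055e-5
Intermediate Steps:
w(u, s) = 2*s/(s + u) (w(u, s) = (2*s)/(s + u) = 2*s/(s + u))
1/(49861 + t(b, w(11, 8))) = 1/(49861 + 2*8/(8 + 11)) = 1/(49861 + 2*8/19) = 1/(49861 + 2*8*(1/19)) = 1/(49861 + 16/19) = 1/(947375/19) = 19/947375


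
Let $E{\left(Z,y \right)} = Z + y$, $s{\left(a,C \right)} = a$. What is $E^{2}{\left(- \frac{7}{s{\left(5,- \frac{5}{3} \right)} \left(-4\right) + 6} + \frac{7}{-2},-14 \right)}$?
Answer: $289$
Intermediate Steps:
$E^{2}{\left(- \frac{7}{s{\left(5,- \frac{5}{3} \right)} \left(-4\right) + 6} + \frac{7}{-2},-14 \right)} = \left(\left(- \frac{7}{5 \left(-4\right) + 6} + \frac{7}{-2}\right) - 14\right)^{2} = \left(\left(- \frac{7}{-20 + 6} + 7 \left(- \frac{1}{2}\right)\right) - 14\right)^{2} = \left(\left(- \frac{7}{-14} - \frac{7}{2}\right) - 14\right)^{2} = \left(\left(\left(-7\right) \left(- \frac{1}{14}\right) - \frac{7}{2}\right) - 14\right)^{2} = \left(\left(\frac{1}{2} - \frac{7}{2}\right) - 14\right)^{2} = \left(-3 - 14\right)^{2} = \left(-17\right)^{2} = 289$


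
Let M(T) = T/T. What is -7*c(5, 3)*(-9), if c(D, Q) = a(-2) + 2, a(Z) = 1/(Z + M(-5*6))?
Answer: 63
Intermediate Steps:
M(T) = 1
a(Z) = 1/(1 + Z) (a(Z) = 1/(Z + 1) = 1/(1 + Z))
c(D, Q) = 1 (c(D, Q) = 1/(1 - 2) + 2 = 1/(-1) + 2 = -1 + 2 = 1)
-7*c(5, 3)*(-9) = -7*1*(-9) = -7*(-9) = 63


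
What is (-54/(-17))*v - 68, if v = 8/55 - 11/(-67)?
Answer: -4198246/62645 ≈ -67.016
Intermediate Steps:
v = 1141/3685 (v = 8*(1/55) - 11*(-1/67) = 8/55 + 11/67 = 1141/3685 ≈ 0.30963)
(-54/(-17))*v - 68 = -54/(-17)*(1141/3685) - 68 = -54*(-1/17)*(1141/3685) - 68 = (54/17)*(1141/3685) - 68 = 61614/62645 - 68 = -4198246/62645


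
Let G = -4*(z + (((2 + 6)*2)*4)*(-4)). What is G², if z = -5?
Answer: 1089936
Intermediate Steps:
G = 1044 (G = -4*(-5 + (((2 + 6)*2)*4)*(-4)) = -4*(-5 + ((8*2)*4)*(-4)) = -4*(-5 + (16*4)*(-4)) = -4*(-5 + 64*(-4)) = -4*(-5 - 256) = -4*(-261) = 1044)
G² = 1044² = 1089936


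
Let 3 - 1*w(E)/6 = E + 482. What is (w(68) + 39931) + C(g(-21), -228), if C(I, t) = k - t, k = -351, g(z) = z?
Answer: 36526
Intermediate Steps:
w(E) = -2874 - 6*E (w(E) = 18 - 6*(E + 482) = 18 - 6*(482 + E) = 18 + (-2892 - 6*E) = -2874 - 6*E)
C(I, t) = -351 - t
(w(68) + 39931) + C(g(-21), -228) = ((-2874 - 6*68) + 39931) + (-351 - 1*(-228)) = ((-2874 - 408) + 39931) + (-351 + 228) = (-3282 + 39931) - 123 = 36649 - 123 = 36526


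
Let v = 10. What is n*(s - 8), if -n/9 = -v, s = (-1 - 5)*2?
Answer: -1800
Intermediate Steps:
s = -12 (s = -6*2 = -12)
n = 90 (n = -(-9)*10 = -9*(-10) = 90)
n*(s - 8) = 90*(-12 - 8) = 90*(-20) = -1800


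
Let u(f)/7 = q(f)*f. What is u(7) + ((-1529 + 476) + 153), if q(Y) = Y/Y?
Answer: -851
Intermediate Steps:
q(Y) = 1
u(f) = 7*f (u(f) = 7*(1*f) = 7*f)
u(7) + ((-1529 + 476) + 153) = 7*7 + ((-1529 + 476) + 153) = 49 + (-1053 + 153) = 49 - 900 = -851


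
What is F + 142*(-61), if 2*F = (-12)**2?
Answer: -8590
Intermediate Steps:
F = 72 (F = (1/2)*(-12)**2 = (1/2)*144 = 72)
F + 142*(-61) = 72 + 142*(-61) = 72 - 8662 = -8590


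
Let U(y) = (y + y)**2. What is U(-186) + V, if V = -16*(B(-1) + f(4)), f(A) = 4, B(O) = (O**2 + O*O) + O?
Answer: 138304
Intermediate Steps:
B(O) = O + 2*O**2 (B(O) = (O**2 + O**2) + O = 2*O**2 + O = O + 2*O**2)
V = -80 (V = -16*(-(1 + 2*(-1)) + 4) = -16*(-(1 - 2) + 4) = -16*(-1*(-1) + 4) = -16*(1 + 4) = -16*5 = -80)
U(y) = 4*y**2 (U(y) = (2*y)**2 = 4*y**2)
U(-186) + V = 4*(-186)**2 - 80 = 4*34596 - 80 = 138384 - 80 = 138304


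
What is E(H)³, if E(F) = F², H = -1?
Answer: 1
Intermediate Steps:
E(H)³ = ((-1)²)³ = 1³ = 1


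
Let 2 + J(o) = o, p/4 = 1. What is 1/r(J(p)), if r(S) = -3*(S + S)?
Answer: -1/12 ≈ -0.083333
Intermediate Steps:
p = 4 (p = 4*1 = 4)
J(o) = -2 + o
r(S) = -6*S
1/r(J(p)) = 1/(-6*(-2 + 4)) = 1/(-6*2) = 1/(-12) = -1/12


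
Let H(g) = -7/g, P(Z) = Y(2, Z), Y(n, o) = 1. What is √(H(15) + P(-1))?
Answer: 2*√30/15 ≈ 0.73030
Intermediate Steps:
P(Z) = 1
√(H(15) + P(-1)) = √(-7/15 + 1) = √(8/15) = 2*√30/15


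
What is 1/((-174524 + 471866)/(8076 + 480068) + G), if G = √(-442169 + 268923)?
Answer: 36286428312/10320484028629505 - 1727563094336*I*√206/10320484028629505 ≈ 3.516e-6 - 0.0024025*I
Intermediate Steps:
G = 29*I*√206 (G = √(-173246) = 29*I*√206 ≈ 416.23*I)
1/((-174524 + 471866)/(8076 + 480068) + G) = 1/((-174524 + 471866)/(8076 + 480068) + 29*I*√206) = 1/(297342/488144 + 29*I*√206) = 1/(297342*(1/488144) + 29*I*√206) = 1/(148671/244072 + 29*I*√206)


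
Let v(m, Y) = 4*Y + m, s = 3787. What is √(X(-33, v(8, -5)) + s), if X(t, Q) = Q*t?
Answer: √4183 ≈ 64.676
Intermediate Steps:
v(m, Y) = m + 4*Y
√(X(-33, v(8, -5)) + s) = √((8 + 4*(-5))*(-33) + 3787) = √((8 - 20)*(-33) + 3787) = √(-12*(-33) + 3787) = √(396 + 3787) = √4183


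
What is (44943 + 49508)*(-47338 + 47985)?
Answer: 61109797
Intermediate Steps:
(44943 + 49508)*(-47338 + 47985) = 94451*647 = 61109797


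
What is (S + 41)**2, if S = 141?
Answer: 33124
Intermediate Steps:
(S + 41)**2 = (141 + 41)**2 = 182**2 = 33124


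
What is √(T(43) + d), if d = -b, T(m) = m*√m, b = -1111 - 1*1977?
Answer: √(3088 + 43*√43) ≈ 58.051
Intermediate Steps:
b = -3088 (b = -1111 - 1977 = -3088)
T(m) = m^(3/2)
d = 3088 (d = -1*(-3088) = 3088)
√(T(43) + d) = √(43^(3/2) + 3088) = √(43*√43 + 3088) = √(3088 + 43*√43)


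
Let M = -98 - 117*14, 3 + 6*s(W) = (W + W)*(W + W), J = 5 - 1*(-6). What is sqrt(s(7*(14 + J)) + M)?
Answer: sqrt(672486)/6 ≈ 136.68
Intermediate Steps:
J = 11 (J = 5 + 6 = 11)
s(W) = -1/2 + 2*W**2/3 (s(W) = -1/2 + ((W + W)*(W + W))/6 = -1/2 + ((2*W)*(2*W))/6 = -1/2 + (4*W**2)/6 = -1/2 + 2*W**2/3)
M = -1736 (M = -98 - 1638 = -1736)
sqrt(s(7*(14 + J)) + M) = sqrt((-1/2 + 2*(7*(14 + 11))**2/3) - 1736) = sqrt((-1/2 + 2*(7*25)**2/3) - 1736) = sqrt((-1/2 + (2/3)*175**2) - 1736) = sqrt((-1/2 + (2/3)*30625) - 1736) = sqrt((-1/2 + 61250/3) - 1736) = sqrt(122497/6 - 1736) = sqrt(112081/6) = sqrt(672486)/6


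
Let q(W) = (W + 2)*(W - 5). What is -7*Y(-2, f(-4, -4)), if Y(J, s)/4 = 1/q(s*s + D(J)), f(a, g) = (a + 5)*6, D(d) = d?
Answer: -7/261 ≈ -0.026820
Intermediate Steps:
f(a, g) = 30 + 6*a (f(a, g) = (5 + a)*6 = 30 + 6*a)
q(W) = (-5 + W)*(2 + W) (q(W) = (2 + W)*(-5 + W) = (-5 + W)*(2 + W))
Y(J, s) = 4/(-10 + (J + s²)² - 3*J - 3*s²) (Y(J, s) = 4/(-10 + (s*s + J)² - 3*(s*s + J)) = 4/(-10 + (s² + J)² - 3*(s² + J)) = 4/(-10 + (J + s²)² - 3*(J + s²)) = 4/(-10 + (J + s²)² + (-3*J - 3*s²)) = 4/(-10 + (J + s²)² - 3*J - 3*s²))
-7*Y(-2, f(-4, -4)) = -(-28)/(10 - (-2 + (30 + 6*(-4))²)² + 3*(-2) + 3*(30 + 6*(-4))²) = -(-28)/(10 - (-2 + (30 - 24)²)² - 6 + 3*(30 - 24)²) = -(-28)/(10 - (-2 + 6²)² - 6 + 3*6²) = -(-28)/(10 - (-2 + 36)² - 6 + 3*36) = -(-28)/(10 - 1*34² - 6 + 108) = -(-28)/(10 - 1*1156 - 6 + 108) = -(-28)/(10 - 1156 - 6 + 108) = -(-28)/(-1044) = -(-28)*(-1)/1044 = -7*1/261 = -7/261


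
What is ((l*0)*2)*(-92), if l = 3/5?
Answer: 0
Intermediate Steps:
l = ⅗ (l = 3*(⅕) = ⅗ ≈ 0.60000)
((l*0)*2)*(-92) = (((⅗)*0)*2)*(-92) = (0*2)*(-92) = 0*(-92) = 0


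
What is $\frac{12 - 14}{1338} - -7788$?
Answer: $\frac{5210171}{669} \approx 7788.0$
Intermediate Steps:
$\frac{12 - 14}{1338} - -7788 = \left(12 - 14\right) \frac{1}{1338} + 7788 = \left(-2\right) \frac{1}{1338} + 7788 = - \frac{1}{669} + 7788 = \frac{5210171}{669}$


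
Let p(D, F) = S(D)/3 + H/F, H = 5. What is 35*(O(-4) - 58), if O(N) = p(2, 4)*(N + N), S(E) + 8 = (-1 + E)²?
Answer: -5180/3 ≈ -1726.7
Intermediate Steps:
S(E) = -8 + (-1 + E)²
p(D, F) = -8/3 + 5/F + (-1 + D)²/3 (p(D, F) = (-8 + (-1 + D)²)/3 + 5/F = (-8 + (-1 + D)²)*(⅓) + 5/F = (-8/3 + (-1 + D)²/3) + 5/F = -8/3 + 5/F + (-1 + D)²/3)
O(N) = -13*N/6 (O(N) = ((⅓)*(15 + 4*(-8 + (-1 + 2)²))/4)*(N + N) = ((⅓)*(¼)*(15 + 4*(-8 + 1²)))*(2*N) = ((⅓)*(¼)*(15 + 4*(-8 + 1)))*(2*N) = ((⅓)*(¼)*(15 + 4*(-7)))*(2*N) = ((⅓)*(¼)*(15 - 28))*(2*N) = ((⅓)*(¼)*(-13))*(2*N) = -13*N/6)
35*(O(-4) - 58) = 35*(-13/6*(-4) - 58) = 35*(26/3 - 58) = 35*(-148/3) = -5180/3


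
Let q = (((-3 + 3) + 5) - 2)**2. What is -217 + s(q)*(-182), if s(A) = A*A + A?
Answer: -16597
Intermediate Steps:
q = 9 (q = ((0 + 5) - 2)**2 = (5 - 2)**2 = 3**2 = 9)
s(A) = A + A**2 (s(A) = A**2 + A = A + A**2)
-217 + s(q)*(-182) = -217 + (9*(1 + 9))*(-182) = -217 + (9*10)*(-182) = -217 + 90*(-182) = -217 - 16380 = -16597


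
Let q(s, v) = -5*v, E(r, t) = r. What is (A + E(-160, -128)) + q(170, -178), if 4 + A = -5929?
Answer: -5203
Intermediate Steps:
A = -5933 (A = -4 - 5929 = -5933)
(A + E(-160, -128)) + q(170, -178) = (-5933 - 160) - 5*(-178) = -6093 + 890 = -5203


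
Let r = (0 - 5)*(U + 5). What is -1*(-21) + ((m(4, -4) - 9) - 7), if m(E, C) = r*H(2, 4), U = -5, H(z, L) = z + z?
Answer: 5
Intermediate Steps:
H(z, L) = 2*z
r = 0 (r = (0 - 5)*(-5 + 5) = -5*0 = 0)
m(E, C) = 0 (m(E, C) = 0*(2*2) = 0*4 = 0)
-1*(-21) + ((m(4, -4) - 9) - 7) = -1*(-21) + ((0 - 9) - 7) = 21 + (-9 - 7) = 21 - 16 = 5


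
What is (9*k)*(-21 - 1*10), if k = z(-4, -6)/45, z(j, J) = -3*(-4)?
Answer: -372/5 ≈ -74.400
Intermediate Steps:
z(j, J) = 12
k = 4/15 (k = 12/45 = 12*(1/45) = 4/15 ≈ 0.26667)
(9*k)*(-21 - 1*10) = (9*(4/15))*(-21 - 1*10) = 12*(-21 - 10)/5 = (12/5)*(-31) = -372/5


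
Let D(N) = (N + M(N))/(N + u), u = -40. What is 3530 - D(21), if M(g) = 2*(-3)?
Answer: 67085/19 ≈ 3530.8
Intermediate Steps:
M(g) = -6
D(N) = (-6 + N)/(-40 + N) (D(N) = (N - 6)/(N - 40) = (-6 + N)/(-40 + N))
3530 - D(21) = 3530 - (-6 + 21)/(-40 + 21) = 3530 - 15/(-19) = 3530 - (-1)*15/19 = 3530 - 1*(-15/19) = 3530 + 15/19 = 67085/19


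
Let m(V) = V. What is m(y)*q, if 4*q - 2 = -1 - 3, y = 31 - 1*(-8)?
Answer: -39/2 ≈ -19.500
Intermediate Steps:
y = 39 (y = 31 + 8 = 39)
q = -1/2 (q = 1/2 + (-1 - 3)/4 = 1/2 + (1/4)*(-4) = 1/2 - 1 = -1/2 ≈ -0.50000)
m(y)*q = 39*(-1/2) = -39/2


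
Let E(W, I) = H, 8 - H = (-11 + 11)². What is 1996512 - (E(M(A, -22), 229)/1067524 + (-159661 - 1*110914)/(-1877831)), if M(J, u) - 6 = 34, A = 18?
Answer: 1000566720943010595/501157415111 ≈ 1.9965e+6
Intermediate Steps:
M(J, u) = 40 (M(J, u) = 6 + 34 = 40)
H = 8 (H = 8 - (-11 + 11)² = 8 - 1*0² = 8 - 1*0 = 8 + 0 = 8)
E(W, I) = 8
1996512 - (E(M(A, -22), 229)/1067524 + (-159661 - 1*110914)/(-1877831)) = 1996512 - (8/1067524 + (-159661 - 1*110914)/(-1877831)) = 1996512 - (8*(1/1067524) + (-159661 - 110914)*(-1/1877831)) = 1996512 - (2/266881 - 270575*(-1/1877831)) = 1996512 - (2/266881 + 270575/1877831) = 1996512 - 1*72215082237/501157415111 = 1996512 - 72215082237/501157415111 = 1000566720943010595/501157415111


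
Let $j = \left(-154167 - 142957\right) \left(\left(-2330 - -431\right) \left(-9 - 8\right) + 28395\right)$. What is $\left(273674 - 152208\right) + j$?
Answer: $-18028768606$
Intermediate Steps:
$j = -18028890072$ ($j = - 297124 \left(\left(-2330 + 431\right) \left(-17\right) + 28395\right) = - 297124 \left(\left(-1899\right) \left(-17\right) + 28395\right) = - 297124 \left(32283 + 28395\right) = \left(-297124\right) 60678 = -18028890072$)
$\left(273674 - 152208\right) + j = \left(273674 - 152208\right) - 18028890072 = 121466 - 18028890072 = -18028768606$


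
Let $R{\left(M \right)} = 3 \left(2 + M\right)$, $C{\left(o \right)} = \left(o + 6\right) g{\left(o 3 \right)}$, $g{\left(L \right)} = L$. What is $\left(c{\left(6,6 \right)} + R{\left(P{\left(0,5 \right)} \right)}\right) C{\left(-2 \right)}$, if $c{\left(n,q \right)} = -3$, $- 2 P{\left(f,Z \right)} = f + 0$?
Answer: $-72$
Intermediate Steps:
$C{\left(o \right)} = 3 o \left(6 + o\right)$ ($C{\left(o \right)} = \left(o + 6\right) o 3 = \left(6 + o\right) 3 o = 3 o \left(6 + o\right)$)
$P{\left(f,Z \right)} = - \frac{f}{2}$ ($P{\left(f,Z \right)} = - \frac{f + 0}{2} = - \frac{f}{2}$)
$R{\left(M \right)} = 6 + 3 M$
$\left(c{\left(6,6 \right)} + R{\left(P{\left(0,5 \right)} \right)}\right) C{\left(-2 \right)} = \left(-3 + \left(6 + 3 \left(\left(- \frac{1}{2}\right) 0\right)\right)\right) 3 \left(-2\right) \left(6 - 2\right) = \left(-3 + \left(6 + 3 \cdot 0\right)\right) 3 \left(-2\right) 4 = \left(-3 + \left(6 + 0\right)\right) \left(-24\right) = \left(-3 + 6\right) \left(-24\right) = 3 \left(-24\right) = -72$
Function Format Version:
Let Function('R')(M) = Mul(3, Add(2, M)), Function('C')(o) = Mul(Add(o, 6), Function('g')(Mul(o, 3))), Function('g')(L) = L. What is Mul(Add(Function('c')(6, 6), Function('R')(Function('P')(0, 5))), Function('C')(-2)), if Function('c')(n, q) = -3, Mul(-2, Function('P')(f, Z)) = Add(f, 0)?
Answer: -72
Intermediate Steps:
Function('C')(o) = Mul(3, o, Add(6, o)) (Function('C')(o) = Mul(Add(o, 6), Mul(o, 3)) = Mul(Add(6, o), Mul(3, o)) = Mul(3, o, Add(6, o)))
Function('P')(f, Z) = Mul(Rational(-1, 2), f) (Function('P')(f, Z) = Mul(Rational(-1, 2), Add(f, 0)) = Mul(Rational(-1, 2), f))
Function('R')(M) = Add(6, Mul(3, M))
Mul(Add(Function('c')(6, 6), Function('R')(Function('P')(0, 5))), Function('C')(-2)) = Mul(Add(-3, Add(6, Mul(3, Mul(Rational(-1, 2), 0)))), Mul(3, -2, Add(6, -2))) = Mul(Add(-3, Add(6, Mul(3, 0))), Mul(3, -2, 4)) = Mul(Add(-3, Add(6, 0)), -24) = Mul(Add(-3, 6), -24) = Mul(3, -24) = -72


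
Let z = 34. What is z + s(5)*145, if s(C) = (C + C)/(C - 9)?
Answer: -657/2 ≈ -328.50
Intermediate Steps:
s(C) = 2*C/(-9 + C) (s(C) = (2*C)/(-9 + C) = 2*C/(-9 + C))
z + s(5)*145 = 34 + (2*5/(-9 + 5))*145 = 34 + (2*5/(-4))*145 = 34 + (2*5*(-1/4))*145 = 34 - 5/2*145 = 34 - 725/2 = -657/2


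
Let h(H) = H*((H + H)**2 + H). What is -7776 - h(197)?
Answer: -30628077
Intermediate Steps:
h(H) = H*(H + 4*H**2) (h(H) = H*((2*H)**2 + H) = H*(4*H**2 + H) = H*(H + 4*H**2))
-7776 - h(197) = -7776 - 197**2*(1 + 4*197) = -7776 - 38809*(1 + 788) = -7776 - 38809*789 = -7776 - 1*30620301 = -7776 - 30620301 = -30628077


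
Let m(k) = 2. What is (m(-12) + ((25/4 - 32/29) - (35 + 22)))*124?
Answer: -179273/29 ≈ -6181.8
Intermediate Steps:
(m(-12) + ((25/4 - 32/29) - (35 + 22)))*124 = (2 + ((25/4 - 32/29) - (35 + 22)))*124 = (2 + ((25*(1/4) - 32*1/29) - 1*57))*124 = (2 + ((25/4 - 32/29) - 57))*124 = (2 + (597/116 - 57))*124 = (2 - 6015/116)*124 = -5783/116*124 = -179273/29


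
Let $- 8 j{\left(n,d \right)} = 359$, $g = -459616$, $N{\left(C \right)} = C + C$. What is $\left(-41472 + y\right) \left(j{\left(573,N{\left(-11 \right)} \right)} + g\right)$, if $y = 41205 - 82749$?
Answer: $38159207199$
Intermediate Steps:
$N{\left(C \right)} = 2 C$
$j{\left(n,d \right)} = - \frac{359}{8}$ ($j{\left(n,d \right)} = \left(- \frac{1}{8}\right) 359 = - \frac{359}{8}$)
$y = -41544$ ($y = 41205 - 82749 = -41544$)
$\left(-41472 + y\right) \left(j{\left(573,N{\left(-11 \right)} \right)} + g\right) = \left(-41472 - 41544\right) \left(- \frac{359}{8} - 459616\right) = \left(-83016\right) \left(- \frac{3677287}{8}\right) = 38159207199$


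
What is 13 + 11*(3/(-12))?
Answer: 41/4 ≈ 10.250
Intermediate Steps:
13 + 11*(3/(-12)) = 13 + 11*(3*(-1/12)) = 13 + 11*(-1/4) = 13 - 11/4 = 41/4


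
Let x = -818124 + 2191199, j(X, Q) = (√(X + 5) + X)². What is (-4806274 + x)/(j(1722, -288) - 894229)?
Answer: -3558136544809/2137970518826 + 2955984339*√1727/1068985259413 ≈ -1.5493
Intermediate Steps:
j(X, Q) = (X + √(5 + X))² (j(X, Q) = (√(5 + X) + X)² = (X + √(5 + X))²)
x = 1373075
(-4806274 + x)/(j(1722, -288) - 894229) = (-4806274 + 1373075)/((1722 + √(5 + 1722))² - 894229) = -3433199/((1722 + √1727)² - 894229) = -3433199/(-894229 + (1722 + √1727)²)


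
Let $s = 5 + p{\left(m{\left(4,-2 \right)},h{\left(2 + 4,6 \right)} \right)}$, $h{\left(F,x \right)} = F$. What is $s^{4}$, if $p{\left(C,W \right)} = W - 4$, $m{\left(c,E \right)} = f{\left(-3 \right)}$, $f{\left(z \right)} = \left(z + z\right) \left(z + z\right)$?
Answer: $2401$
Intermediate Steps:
$f{\left(z \right)} = 4 z^{2}$ ($f{\left(z \right)} = 2 z 2 z = 4 z^{2}$)
$m{\left(c,E \right)} = 36$ ($m{\left(c,E \right)} = 4 \left(-3\right)^{2} = 4 \cdot 9 = 36$)
$p{\left(C,W \right)} = -4 + W$
$s = 7$ ($s = 5 + \left(-4 + \left(2 + 4\right)\right) = 5 + \left(-4 + 6\right) = 5 + 2 = 7$)
$s^{4} = 7^{4} = 2401$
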